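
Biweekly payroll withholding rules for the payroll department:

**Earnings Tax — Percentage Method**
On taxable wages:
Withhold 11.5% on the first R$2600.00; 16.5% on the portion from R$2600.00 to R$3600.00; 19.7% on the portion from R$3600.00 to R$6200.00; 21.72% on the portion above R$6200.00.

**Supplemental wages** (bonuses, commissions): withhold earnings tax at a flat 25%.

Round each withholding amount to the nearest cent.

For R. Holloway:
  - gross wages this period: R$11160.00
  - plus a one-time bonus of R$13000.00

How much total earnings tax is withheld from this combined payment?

R$5303.51

Earnings Tax: taxable = R$11160.00
  R$976.20 + 21.72% × (R$11160.00 − R$6200.00) = R$976.20 + 21.72% × R$4960.00 = R$2053.51
Supplemental (25% flat on bonus): 25% × R$13000.00 = R$3250.00
Total earnings tax: R$2053.51 + R$3250.00 = R$5303.51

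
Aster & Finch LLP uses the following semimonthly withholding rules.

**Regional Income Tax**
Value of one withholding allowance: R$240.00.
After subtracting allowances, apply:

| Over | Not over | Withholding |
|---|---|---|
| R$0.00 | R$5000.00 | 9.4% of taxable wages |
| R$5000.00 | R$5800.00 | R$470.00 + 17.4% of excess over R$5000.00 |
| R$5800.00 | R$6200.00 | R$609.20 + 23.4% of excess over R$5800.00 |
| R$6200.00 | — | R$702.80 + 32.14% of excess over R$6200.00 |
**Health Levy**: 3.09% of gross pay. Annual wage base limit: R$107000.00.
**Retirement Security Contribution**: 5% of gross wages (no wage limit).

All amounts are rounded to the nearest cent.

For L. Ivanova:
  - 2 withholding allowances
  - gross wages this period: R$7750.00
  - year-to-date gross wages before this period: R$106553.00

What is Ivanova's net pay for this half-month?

Regional Income Tax: taxable = R$7750.00 − 2×R$240.00 = R$7270.00
  R$702.80 + 32.14% × (R$7270.00 − R$6200.00) = R$702.80 + 32.14% × R$1070.00 = R$1046.70
Health Levy: cap R$107000.00 − YTD R$106553.00 = R$447.00 subject; 3.09% × R$447.00 = R$13.81
Retirement Security Contribution: 5% × R$7750.00 = R$387.50
Total withheld: R$1046.70 + R$13.81 + R$387.50 = R$1448.01
Net pay: R$7750.00 − R$1448.01 = R$6301.99

R$6301.99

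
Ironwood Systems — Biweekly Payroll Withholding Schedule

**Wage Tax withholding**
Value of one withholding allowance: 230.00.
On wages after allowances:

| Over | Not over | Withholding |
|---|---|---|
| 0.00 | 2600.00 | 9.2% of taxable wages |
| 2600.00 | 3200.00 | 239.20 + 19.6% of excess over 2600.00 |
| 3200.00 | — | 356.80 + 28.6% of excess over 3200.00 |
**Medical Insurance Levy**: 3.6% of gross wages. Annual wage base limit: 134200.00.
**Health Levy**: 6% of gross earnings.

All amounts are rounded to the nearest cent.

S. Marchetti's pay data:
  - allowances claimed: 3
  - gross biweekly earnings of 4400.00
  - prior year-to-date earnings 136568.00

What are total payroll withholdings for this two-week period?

766.66

Wage Tax: taxable = 4400.00 − 3×230.00 = 3710.00
  356.80 + 28.6% × (3710.00 − 3200.00) = 356.80 + 28.6% × 510.00 = 502.66
Medical Insurance Levy: YTD 136568.00 ≥ cap 134200.00 → 0.00
Health Levy: 6% × 4400.00 = 264.00
Total: 502.66 + 0.00 + 264.00 = 766.66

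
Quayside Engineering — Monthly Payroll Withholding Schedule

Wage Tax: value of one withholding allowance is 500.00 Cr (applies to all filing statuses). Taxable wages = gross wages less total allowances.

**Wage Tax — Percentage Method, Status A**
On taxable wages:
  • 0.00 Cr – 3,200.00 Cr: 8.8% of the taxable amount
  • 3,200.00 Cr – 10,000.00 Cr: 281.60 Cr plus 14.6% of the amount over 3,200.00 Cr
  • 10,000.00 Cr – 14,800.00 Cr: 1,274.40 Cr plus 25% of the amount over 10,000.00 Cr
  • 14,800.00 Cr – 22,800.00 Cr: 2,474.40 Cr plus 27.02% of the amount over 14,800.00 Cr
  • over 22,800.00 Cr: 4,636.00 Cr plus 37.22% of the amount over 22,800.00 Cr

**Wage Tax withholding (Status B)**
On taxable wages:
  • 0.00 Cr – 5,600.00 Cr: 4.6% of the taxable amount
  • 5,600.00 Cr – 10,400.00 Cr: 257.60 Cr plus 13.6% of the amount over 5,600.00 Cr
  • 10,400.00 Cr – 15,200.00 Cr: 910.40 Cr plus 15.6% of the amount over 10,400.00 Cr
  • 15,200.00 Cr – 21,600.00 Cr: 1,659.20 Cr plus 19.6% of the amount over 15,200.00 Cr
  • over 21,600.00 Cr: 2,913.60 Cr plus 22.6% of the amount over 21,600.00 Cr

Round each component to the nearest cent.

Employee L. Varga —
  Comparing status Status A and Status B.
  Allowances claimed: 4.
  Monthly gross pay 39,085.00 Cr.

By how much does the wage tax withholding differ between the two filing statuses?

Wage Tax (Status A): taxable = 39,085.00 Cr − 4×500.00 Cr = 37,085.00 Cr
  4,636.00 Cr + 37.22% × (37,085.00 Cr − 22,800.00 Cr) = 4,636.00 Cr + 37.22% × 14,285.00 Cr = 9,952.88 Cr
Wage Tax (Status B): taxable = 39,085.00 Cr − 4×500.00 Cr = 37,085.00 Cr
  2,913.60 Cr + 22.6% × (37,085.00 Cr − 21,600.00 Cr) = 2,913.60 Cr + 22.6% × 15,485.00 Cr = 6,413.21 Cr
Difference: |9,952.88 Cr − 6,413.21 Cr| = 3,539.67 Cr (higher under Status A)

3,539.67 Cr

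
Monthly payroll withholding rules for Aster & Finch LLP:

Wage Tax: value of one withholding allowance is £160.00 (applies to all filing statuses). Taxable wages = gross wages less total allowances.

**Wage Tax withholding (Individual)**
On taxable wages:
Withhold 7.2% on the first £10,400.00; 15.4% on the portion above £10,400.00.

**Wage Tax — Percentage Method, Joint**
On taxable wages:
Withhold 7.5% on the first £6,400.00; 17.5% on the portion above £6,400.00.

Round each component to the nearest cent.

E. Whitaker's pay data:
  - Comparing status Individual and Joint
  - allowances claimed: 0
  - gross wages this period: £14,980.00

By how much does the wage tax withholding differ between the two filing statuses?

£527.38

Wage Tax (Individual): taxable = £14,980.00
  £748.80 + 15.4% × (£14,980.00 − £10,400.00) = £748.80 + 15.4% × £4,580.00 = £1,454.12
Wage Tax (Joint): taxable = £14,980.00
  £480.00 + 17.5% × (£14,980.00 − £6,400.00) = £480.00 + 17.5% × £8,580.00 = £1,981.50
Difference: |£1,454.12 − £1,981.50| = £527.38 (higher under Joint)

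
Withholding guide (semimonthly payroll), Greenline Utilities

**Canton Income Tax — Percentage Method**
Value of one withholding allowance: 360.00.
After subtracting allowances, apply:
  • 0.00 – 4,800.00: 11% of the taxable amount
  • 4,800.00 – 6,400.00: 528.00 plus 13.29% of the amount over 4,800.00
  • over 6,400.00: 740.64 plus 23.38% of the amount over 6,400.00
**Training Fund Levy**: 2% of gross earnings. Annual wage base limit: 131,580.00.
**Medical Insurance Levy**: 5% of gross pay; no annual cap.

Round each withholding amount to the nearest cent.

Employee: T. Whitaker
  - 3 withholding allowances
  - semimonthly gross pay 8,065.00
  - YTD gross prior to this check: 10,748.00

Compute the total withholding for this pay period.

1,441.96

Canton Income Tax: taxable = 8,065.00 − 3×360.00 = 6,985.00
  740.64 + 23.38% × (6,985.00 − 6,400.00) = 740.64 + 23.38% × 585.00 = 877.41
Training Fund Levy: 2% × 8,065.00 = 161.30
Medical Insurance Levy: 5% × 8,065.00 = 403.25
Total: 877.41 + 161.30 + 403.25 = 1,441.96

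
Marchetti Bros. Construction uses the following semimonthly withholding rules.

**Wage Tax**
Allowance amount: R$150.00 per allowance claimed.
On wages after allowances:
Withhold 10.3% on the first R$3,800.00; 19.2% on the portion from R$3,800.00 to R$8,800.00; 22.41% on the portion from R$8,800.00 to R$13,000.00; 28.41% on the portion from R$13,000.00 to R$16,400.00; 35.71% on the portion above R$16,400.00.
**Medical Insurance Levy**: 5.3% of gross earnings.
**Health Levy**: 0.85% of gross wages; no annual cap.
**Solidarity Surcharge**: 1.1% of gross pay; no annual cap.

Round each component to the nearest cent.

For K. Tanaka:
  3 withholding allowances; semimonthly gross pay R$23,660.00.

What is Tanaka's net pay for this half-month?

Wage Tax: taxable = R$23,660.00 − 3×R$150.00 = R$23,210.00
  R$3,258.56 + 35.71% × (R$23,210.00 − R$16,400.00) = R$3,258.56 + 35.71% × R$6,810.00 = R$5,690.41
Medical Insurance Levy: 5.3% × R$23,660.00 = R$1,253.98
Health Levy: 0.85% × R$23,660.00 = R$201.11
Solidarity Surcharge: 1.1% × R$23,660.00 = R$260.26
Total withheld: R$5,690.41 + R$1,253.98 + R$201.11 + R$260.26 = R$7,405.76
Net pay: R$23,660.00 − R$7,405.76 = R$16,254.24

R$16,254.24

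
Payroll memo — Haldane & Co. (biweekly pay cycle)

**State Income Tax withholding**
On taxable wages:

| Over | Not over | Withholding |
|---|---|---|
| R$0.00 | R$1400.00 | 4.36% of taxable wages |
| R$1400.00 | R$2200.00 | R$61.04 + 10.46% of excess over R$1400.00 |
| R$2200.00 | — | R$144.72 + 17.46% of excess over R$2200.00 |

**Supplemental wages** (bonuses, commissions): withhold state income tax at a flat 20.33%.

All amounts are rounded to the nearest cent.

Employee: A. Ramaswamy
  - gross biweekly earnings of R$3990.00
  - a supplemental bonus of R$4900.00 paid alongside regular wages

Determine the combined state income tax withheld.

R$1453.42

State Income Tax: taxable = R$3990.00
  R$144.72 + 17.46% × (R$3990.00 − R$2200.00) = R$144.72 + 17.46% × R$1790.00 = R$457.25
Supplemental (20.33% flat on bonus): 20.33% × R$4900.00 = R$996.17
Total state income tax: R$457.25 + R$996.17 = R$1453.42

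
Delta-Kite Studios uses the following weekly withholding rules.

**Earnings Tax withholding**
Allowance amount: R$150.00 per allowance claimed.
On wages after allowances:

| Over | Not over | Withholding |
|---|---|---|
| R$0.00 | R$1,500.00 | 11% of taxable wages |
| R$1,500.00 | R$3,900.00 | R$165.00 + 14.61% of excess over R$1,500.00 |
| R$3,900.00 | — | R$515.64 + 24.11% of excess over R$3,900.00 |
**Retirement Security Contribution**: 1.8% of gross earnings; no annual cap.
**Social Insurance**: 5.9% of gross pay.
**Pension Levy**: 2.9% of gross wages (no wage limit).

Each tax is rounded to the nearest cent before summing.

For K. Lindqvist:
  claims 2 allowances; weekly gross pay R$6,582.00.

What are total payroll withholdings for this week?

R$1,787.64

Earnings Tax: taxable = R$6,582.00 − 2×R$150.00 = R$6,282.00
  R$515.64 + 24.11% × (R$6,282.00 − R$3,900.00) = R$515.64 + 24.11% × R$2,382.00 = R$1,089.94
Retirement Security Contribution: 1.8% × R$6,582.00 = R$118.48
Social Insurance: 5.9% × R$6,582.00 = R$388.34
Pension Levy: 2.9% × R$6,582.00 = R$190.88
Total: R$1,089.94 + R$118.48 + R$388.34 + R$190.88 = R$1,787.64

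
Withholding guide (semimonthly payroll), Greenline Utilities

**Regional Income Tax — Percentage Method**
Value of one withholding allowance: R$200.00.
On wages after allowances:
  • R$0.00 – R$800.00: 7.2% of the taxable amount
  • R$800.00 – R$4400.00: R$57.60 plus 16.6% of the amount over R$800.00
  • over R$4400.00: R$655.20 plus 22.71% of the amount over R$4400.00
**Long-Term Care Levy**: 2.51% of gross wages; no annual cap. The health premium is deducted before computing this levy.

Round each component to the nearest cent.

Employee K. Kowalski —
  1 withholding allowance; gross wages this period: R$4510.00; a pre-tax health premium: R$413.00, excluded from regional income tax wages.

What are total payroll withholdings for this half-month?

R$674.53

Regional Income Tax: taxable = R$4510.00 − R$413.00 − 1×R$200.00 = R$3897.00
  R$57.60 + 16.6% × (R$3897.00 − R$800.00) = R$57.60 + 16.6% × R$3097.00 = R$571.70
Long-Term Care Levy: 2.51% × R$4097.00 = R$102.83
Total: R$571.70 + R$102.83 = R$674.53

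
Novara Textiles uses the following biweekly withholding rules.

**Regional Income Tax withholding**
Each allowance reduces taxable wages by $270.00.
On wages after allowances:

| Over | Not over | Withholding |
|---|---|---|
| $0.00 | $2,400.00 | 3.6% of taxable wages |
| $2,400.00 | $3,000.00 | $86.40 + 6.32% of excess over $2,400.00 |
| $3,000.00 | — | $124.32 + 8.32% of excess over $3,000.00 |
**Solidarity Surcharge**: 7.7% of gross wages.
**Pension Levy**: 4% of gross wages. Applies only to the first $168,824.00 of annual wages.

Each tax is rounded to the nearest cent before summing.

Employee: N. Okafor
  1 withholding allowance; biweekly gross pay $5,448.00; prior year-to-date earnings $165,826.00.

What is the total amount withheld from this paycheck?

Regional Income Tax: taxable = $5,448.00 − 1×$270.00 = $5,178.00
  $124.32 + 8.32% × ($5,178.00 − $3,000.00) = $124.32 + 8.32% × $2,178.00 = $305.53
Solidarity Surcharge: 7.7% × $5,448.00 = $419.50
Pension Levy: cap $168,824.00 − YTD $165,826.00 = $2,998.00 subject; 4% × $2,998.00 = $119.92
Total: $305.53 + $419.50 + $119.92 = $844.95

$844.95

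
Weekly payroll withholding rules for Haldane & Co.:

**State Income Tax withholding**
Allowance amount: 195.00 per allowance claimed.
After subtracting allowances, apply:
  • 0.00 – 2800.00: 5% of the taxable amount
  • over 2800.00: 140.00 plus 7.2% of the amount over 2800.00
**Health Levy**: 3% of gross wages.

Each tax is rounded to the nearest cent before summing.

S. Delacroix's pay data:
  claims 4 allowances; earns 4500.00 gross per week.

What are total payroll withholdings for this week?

341.24

State Income Tax: taxable = 4500.00 − 4×195.00 = 3720.00
  140.00 + 7.2% × (3720.00 − 2800.00) = 140.00 + 7.2% × 920.00 = 206.24
Health Levy: 3% × 4500.00 = 135.00
Total: 206.24 + 135.00 = 341.24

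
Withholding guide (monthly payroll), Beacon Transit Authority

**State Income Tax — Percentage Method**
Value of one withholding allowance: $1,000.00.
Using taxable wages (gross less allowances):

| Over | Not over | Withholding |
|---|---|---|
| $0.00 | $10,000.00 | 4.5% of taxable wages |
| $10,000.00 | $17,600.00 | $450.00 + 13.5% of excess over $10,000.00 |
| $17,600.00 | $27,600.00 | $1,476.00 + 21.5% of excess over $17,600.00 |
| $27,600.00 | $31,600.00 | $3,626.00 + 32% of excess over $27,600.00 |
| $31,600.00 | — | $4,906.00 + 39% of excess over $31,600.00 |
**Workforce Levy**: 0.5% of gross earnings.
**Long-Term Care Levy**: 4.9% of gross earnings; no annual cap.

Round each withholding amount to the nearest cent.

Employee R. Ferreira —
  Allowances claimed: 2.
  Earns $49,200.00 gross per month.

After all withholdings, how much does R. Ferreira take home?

$35,553.20

State Income Tax: taxable = $49,200.00 − 2×$1,000.00 = $47,200.00
  $4,906.00 + 39% × ($47,200.00 − $31,600.00) = $4,906.00 + 39% × $15,600.00 = $10,990.00
Workforce Levy: 0.5% × $49,200.00 = $246.00
Long-Term Care Levy: 4.9% × $49,200.00 = $2,410.80
Total withheld: $10,990.00 + $246.00 + $2,410.80 = $13,646.80
Net pay: $49,200.00 − $13,646.80 = $35,553.20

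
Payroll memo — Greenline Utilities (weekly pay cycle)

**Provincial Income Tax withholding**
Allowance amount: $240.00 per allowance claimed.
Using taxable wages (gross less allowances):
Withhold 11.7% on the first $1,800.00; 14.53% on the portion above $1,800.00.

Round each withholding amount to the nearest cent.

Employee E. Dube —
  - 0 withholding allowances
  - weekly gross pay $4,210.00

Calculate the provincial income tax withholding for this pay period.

Provincial Income Tax: taxable = $4,210.00
  $210.60 + 14.53% × ($4,210.00 − $1,800.00) = $210.60 + 14.53% × $2,410.00 = $560.77

$560.77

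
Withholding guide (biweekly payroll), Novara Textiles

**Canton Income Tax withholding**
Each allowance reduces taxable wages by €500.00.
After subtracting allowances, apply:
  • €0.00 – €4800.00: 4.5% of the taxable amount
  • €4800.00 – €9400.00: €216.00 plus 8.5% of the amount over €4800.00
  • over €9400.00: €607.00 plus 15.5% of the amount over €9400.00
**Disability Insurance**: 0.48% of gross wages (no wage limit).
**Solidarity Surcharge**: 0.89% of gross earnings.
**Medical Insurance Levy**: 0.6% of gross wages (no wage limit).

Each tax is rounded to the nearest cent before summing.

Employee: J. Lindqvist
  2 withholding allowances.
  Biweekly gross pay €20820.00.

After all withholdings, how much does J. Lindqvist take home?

€18187.74

Canton Income Tax: taxable = €20820.00 − 2×€500.00 = €19820.00
  €607.00 + 15.5% × (€19820.00 − €9400.00) = €607.00 + 15.5% × €10420.00 = €2222.10
Disability Insurance: 0.48% × €20820.00 = €99.94
Solidarity Surcharge: 0.89% × €20820.00 = €185.30
Medical Insurance Levy: 0.6% × €20820.00 = €124.92
Total withheld: €2222.10 + €99.94 + €185.30 + €124.92 = €2632.26
Net pay: €20820.00 − €2632.26 = €18187.74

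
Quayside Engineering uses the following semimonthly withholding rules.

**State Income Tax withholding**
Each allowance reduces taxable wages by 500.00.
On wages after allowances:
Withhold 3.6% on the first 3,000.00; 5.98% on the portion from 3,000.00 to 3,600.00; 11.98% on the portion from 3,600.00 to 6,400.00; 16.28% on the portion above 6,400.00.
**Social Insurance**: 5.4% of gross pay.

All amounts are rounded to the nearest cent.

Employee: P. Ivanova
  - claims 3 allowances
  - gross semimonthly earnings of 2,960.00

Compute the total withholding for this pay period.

212.40

State Income Tax: taxable = 2,960.00 − 3×500.00 = 1,460.00
  3.6% × 1,460.00 = 52.56
Social Insurance: 5.4% × 2,960.00 = 159.84
Total: 52.56 + 159.84 = 212.40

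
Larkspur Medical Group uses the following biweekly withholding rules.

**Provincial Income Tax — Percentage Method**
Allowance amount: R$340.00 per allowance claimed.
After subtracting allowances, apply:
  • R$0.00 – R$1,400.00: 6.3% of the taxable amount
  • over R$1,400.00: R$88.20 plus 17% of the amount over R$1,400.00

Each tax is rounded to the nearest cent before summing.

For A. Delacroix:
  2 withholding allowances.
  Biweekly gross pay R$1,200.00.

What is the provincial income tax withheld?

R$32.76

Provincial Income Tax: taxable = R$1,200.00 − 2×R$340.00 = R$520.00
  6.3% × R$520.00 = R$32.76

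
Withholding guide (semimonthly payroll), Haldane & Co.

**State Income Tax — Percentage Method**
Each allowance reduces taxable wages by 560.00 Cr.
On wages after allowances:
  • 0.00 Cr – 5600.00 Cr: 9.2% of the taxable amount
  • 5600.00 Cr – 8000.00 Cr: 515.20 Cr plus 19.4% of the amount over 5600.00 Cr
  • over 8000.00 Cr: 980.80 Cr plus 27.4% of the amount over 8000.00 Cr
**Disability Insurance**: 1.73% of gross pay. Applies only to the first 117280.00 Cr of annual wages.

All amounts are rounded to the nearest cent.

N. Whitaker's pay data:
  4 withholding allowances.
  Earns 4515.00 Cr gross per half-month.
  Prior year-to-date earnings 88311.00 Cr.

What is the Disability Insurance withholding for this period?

Disability Insurance: 1.73% × 4515.00 Cr = 78.11 Cr

78.11 Cr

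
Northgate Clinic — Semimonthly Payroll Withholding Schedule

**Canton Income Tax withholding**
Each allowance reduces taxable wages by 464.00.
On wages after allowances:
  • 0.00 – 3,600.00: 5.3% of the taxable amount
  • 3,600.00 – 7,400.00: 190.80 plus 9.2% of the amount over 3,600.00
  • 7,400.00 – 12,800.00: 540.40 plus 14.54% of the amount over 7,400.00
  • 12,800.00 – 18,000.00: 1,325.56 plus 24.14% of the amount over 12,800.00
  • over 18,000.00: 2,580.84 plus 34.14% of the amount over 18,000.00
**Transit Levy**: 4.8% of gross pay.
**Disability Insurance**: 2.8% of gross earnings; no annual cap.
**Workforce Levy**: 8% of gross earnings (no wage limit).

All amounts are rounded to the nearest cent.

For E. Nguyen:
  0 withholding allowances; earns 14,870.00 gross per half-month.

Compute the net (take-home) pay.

10,725.02

Canton Income Tax: taxable = 14,870.00
  1,325.56 + 24.14% × (14,870.00 − 12,800.00) = 1,325.56 + 24.14% × 2,070.00 = 1,825.26
Transit Levy: 4.8% × 14,870.00 = 713.76
Disability Insurance: 2.8% × 14,870.00 = 416.36
Workforce Levy: 8% × 14,870.00 = 1,189.60
Total withheld: 1,825.26 + 713.76 + 416.36 + 1,189.60 = 4,144.98
Net pay: 14,870.00 − 4,144.98 = 10,725.02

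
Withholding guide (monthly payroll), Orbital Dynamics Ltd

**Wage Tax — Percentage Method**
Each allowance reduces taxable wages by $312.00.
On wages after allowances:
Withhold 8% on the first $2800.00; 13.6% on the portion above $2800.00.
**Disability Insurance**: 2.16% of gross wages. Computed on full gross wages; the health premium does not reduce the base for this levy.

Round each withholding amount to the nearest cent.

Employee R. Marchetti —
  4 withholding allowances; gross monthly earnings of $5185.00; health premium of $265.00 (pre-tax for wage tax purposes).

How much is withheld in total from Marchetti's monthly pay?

Wage Tax: taxable = $5185.00 − $265.00 − 4×$312.00 = $3672.00
  $224.00 + 13.6% × ($3672.00 − $2800.00) = $224.00 + 13.6% × $872.00 = $342.59
Disability Insurance: 2.16% × $5185.00 = $112.00
Total: $342.59 + $112.00 = $454.59

$454.59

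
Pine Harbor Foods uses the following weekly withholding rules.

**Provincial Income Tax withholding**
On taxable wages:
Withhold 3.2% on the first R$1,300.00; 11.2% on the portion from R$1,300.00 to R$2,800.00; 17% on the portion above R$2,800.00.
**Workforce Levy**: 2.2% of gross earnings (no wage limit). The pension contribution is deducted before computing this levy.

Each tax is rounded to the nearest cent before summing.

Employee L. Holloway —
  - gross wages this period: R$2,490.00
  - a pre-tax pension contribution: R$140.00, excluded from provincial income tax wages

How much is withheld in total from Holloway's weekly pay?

Provincial Income Tax: taxable = R$2,490.00 − R$140.00 = R$2,350.00
  R$41.60 + 11.2% × (R$2,350.00 − R$1,300.00) = R$41.60 + 11.2% × R$1,050.00 = R$159.20
Workforce Levy: 2.2% × R$2,350.00 = R$51.70
Total: R$159.20 + R$51.70 = R$210.90

R$210.90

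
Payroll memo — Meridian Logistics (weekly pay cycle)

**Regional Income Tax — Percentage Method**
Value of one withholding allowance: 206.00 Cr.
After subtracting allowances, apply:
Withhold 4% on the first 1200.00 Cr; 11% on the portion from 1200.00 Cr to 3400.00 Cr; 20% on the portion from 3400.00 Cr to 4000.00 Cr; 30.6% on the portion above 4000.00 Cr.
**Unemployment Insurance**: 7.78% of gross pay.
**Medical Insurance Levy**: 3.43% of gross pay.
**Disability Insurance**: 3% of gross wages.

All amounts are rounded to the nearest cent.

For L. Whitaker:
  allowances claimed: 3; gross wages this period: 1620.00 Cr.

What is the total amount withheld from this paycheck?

270.29 Cr

Regional Income Tax: taxable = 1620.00 Cr − 3×206.00 Cr = 1002.00 Cr
  4% × 1002.00 Cr = 40.08 Cr
Unemployment Insurance: 7.78% × 1620.00 Cr = 126.04 Cr
Medical Insurance Levy: 3.43% × 1620.00 Cr = 55.57 Cr
Disability Insurance: 3% × 1620.00 Cr = 48.60 Cr
Total: 40.08 Cr + 126.04 Cr + 55.57 Cr + 48.60 Cr = 270.29 Cr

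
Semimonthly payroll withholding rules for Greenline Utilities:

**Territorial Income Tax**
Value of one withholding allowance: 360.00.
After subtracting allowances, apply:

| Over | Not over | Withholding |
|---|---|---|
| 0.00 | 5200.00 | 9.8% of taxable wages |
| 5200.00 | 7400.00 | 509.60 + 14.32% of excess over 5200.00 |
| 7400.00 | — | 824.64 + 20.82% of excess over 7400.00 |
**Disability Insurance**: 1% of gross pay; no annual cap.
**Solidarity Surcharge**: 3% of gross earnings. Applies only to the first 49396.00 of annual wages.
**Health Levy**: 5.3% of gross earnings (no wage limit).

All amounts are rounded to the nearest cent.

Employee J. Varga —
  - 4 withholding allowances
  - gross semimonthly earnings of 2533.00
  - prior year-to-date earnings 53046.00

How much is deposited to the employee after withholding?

2266.31

Territorial Income Tax: taxable = 2533.00 − 4×360.00 = 1093.00
  9.8% × 1093.00 = 107.11
Disability Insurance: 1% × 2533.00 = 25.33
Solidarity Surcharge: YTD 53046.00 ≥ cap 49396.00 → 0.00
Health Levy: 5.3% × 2533.00 = 134.25
Total withheld: 107.11 + 25.33 + 0.00 + 134.25 = 266.69
Net pay: 2533.00 − 266.69 = 2266.31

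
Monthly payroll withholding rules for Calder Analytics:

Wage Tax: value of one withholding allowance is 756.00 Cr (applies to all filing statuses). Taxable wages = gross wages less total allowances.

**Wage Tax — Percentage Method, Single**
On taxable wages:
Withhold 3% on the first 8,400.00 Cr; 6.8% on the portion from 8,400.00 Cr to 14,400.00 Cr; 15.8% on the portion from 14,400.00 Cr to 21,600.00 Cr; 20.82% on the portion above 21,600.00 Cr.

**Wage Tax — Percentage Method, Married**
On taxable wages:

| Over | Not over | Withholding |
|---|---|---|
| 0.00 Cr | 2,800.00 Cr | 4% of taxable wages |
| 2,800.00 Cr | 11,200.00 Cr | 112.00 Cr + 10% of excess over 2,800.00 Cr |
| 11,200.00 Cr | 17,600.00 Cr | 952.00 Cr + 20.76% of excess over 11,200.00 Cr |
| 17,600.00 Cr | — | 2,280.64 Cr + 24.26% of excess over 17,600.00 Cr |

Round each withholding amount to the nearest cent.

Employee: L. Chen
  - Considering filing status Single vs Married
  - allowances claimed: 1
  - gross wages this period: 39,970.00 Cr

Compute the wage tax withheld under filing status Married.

Wage Tax (Married): taxable = 39,970.00 Cr − 1×756.00 Cr = 39,214.00 Cr
  2,280.64 Cr + 24.26% × (39,214.00 Cr − 17,600.00 Cr) = 2,280.64 Cr + 24.26% × 21,614.00 Cr = 7,524.20 Cr

7,524.20 Cr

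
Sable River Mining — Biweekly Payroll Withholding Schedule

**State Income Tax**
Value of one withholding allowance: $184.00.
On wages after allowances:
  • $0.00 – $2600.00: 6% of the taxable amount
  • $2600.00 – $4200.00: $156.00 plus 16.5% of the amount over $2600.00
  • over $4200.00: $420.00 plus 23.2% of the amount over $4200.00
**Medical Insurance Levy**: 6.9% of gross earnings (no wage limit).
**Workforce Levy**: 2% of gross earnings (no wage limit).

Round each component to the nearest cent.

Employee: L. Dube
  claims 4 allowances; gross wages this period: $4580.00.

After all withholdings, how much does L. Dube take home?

State Income Tax: taxable = $4580.00 − 4×$184.00 = $3844.00
  $156.00 + 16.5% × ($3844.00 − $2600.00) = $156.00 + 16.5% × $1244.00 = $361.26
Medical Insurance Levy: 6.9% × $4580.00 = $316.02
Workforce Levy: 2% × $4580.00 = $91.60
Total withheld: $361.26 + $316.02 + $91.60 = $768.88
Net pay: $4580.00 − $768.88 = $3811.12

$3811.12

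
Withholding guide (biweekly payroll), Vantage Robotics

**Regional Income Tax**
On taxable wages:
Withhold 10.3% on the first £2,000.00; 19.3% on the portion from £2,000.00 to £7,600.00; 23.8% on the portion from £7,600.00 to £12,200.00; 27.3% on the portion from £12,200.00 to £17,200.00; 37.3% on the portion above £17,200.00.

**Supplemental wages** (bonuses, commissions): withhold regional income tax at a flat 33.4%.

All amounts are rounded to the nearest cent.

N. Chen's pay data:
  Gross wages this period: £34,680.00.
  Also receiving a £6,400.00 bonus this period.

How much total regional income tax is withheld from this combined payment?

£12,404.24

Regional Income Tax: taxable = £34,680.00
  £3,746.60 + 37.3% × (£34,680.00 − £17,200.00) = £3,746.60 + 37.3% × £17,480.00 = £10,266.64
Supplemental (33.4% flat on bonus): 33.4% × £6,400.00 = £2,137.60
Total regional income tax: £10,266.64 + £2,137.60 = £12,404.24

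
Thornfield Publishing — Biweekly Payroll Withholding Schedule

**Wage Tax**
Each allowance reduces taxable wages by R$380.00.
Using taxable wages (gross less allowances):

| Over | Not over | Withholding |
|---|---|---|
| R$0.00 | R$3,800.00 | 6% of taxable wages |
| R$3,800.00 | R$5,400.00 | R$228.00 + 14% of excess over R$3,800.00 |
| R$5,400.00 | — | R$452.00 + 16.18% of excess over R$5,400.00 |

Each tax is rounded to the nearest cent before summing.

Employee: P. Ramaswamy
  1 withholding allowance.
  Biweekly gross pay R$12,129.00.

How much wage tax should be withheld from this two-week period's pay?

Wage Tax: taxable = R$12,129.00 − 1×R$380.00 = R$11,749.00
  R$452.00 + 16.18% × (R$11,749.00 − R$5,400.00) = R$452.00 + 16.18% × R$6,349.00 = R$1,479.27

R$1,479.27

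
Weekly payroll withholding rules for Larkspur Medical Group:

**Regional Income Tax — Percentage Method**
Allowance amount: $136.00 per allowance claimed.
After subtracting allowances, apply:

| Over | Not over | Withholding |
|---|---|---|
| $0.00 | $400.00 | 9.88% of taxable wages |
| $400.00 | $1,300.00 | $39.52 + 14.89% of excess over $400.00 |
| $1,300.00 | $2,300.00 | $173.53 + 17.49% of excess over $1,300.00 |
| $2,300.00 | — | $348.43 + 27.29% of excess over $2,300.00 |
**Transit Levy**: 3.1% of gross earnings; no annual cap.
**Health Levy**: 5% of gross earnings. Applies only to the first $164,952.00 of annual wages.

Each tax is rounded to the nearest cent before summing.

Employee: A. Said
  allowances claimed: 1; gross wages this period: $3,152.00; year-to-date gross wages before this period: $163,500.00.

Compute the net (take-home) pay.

$2,437.86

Regional Income Tax: taxable = $3,152.00 − 1×$136.00 = $3,016.00
  $348.43 + 27.29% × ($3,016.00 − $2,300.00) = $348.43 + 27.29% × $716.00 = $543.83
Transit Levy: 3.1% × $3,152.00 = $97.71
Health Levy: cap $164,952.00 − YTD $163,500.00 = $1,452.00 subject; 5% × $1,452.00 = $72.60
Total withheld: $543.83 + $97.71 + $72.60 = $714.14
Net pay: $3,152.00 − $714.14 = $2,437.86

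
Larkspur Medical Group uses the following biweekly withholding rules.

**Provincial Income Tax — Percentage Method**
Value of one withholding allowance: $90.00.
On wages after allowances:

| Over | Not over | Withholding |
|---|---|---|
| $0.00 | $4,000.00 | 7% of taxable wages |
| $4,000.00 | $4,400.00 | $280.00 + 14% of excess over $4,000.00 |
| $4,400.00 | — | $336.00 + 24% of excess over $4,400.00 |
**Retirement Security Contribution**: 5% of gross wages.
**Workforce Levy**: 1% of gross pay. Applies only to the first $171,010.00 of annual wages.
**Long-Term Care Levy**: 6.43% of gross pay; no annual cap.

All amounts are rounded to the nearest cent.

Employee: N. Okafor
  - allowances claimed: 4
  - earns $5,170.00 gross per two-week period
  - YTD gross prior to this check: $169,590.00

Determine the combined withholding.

Provincial Income Tax: taxable = $5,170.00 − 4×$90.00 = $4,810.00
  $336.00 + 24% × ($4,810.00 − $4,400.00) = $336.00 + 24% × $410.00 = $434.40
Retirement Security Contribution: 5% × $5,170.00 = $258.50
Workforce Levy: cap $171,010.00 − YTD $169,590.00 = $1,420.00 subject; 1% × $1,420.00 = $14.20
Long-Term Care Levy: 6.43% × $5,170.00 = $332.43
Total: $434.40 + $258.50 + $14.20 + $332.43 = $1,039.53

$1,039.53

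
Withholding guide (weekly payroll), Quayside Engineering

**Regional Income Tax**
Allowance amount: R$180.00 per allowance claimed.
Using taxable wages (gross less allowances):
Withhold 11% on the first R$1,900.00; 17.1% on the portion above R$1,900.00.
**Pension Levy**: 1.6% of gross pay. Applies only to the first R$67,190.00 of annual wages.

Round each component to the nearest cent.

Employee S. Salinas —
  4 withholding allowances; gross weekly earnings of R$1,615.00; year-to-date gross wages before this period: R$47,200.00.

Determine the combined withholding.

Regional Income Tax: taxable = R$1,615.00 − 4×R$180.00 = R$895.00
  11% × R$895.00 = R$98.45
Pension Levy: 1.6% × R$1,615.00 = R$25.84
Total: R$98.45 + R$25.84 = R$124.29

R$124.29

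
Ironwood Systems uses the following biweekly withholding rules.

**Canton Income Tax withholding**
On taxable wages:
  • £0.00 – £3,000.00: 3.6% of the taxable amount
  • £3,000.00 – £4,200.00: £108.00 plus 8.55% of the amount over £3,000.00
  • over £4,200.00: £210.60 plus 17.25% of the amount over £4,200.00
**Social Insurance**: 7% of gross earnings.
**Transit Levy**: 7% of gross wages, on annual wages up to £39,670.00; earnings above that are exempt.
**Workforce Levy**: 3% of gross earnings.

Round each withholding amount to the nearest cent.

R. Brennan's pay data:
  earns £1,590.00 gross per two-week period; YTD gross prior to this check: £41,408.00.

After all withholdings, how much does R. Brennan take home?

£1,373.76

Canton Income Tax: taxable = £1,590.00
  3.6% × £1,590.00 = £57.24
Social Insurance: 7% × £1,590.00 = £111.30
Transit Levy: YTD £41,408.00 ≥ cap £39,670.00 → £0.00
Workforce Levy: 3% × £1,590.00 = £47.70
Total withheld: £57.24 + £111.30 + £0.00 + £47.70 = £216.24
Net pay: £1,590.00 − £216.24 = £1,373.76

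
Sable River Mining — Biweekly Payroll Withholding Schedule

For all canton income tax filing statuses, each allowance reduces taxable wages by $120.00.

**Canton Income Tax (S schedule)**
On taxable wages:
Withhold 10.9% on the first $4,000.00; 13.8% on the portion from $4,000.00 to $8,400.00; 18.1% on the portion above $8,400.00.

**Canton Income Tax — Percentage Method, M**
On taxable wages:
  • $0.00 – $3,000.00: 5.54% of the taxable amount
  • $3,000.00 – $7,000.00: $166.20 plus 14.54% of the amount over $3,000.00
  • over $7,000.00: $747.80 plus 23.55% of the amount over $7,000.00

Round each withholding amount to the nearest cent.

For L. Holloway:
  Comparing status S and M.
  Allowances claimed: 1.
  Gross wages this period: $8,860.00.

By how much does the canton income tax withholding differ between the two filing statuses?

Canton Income Tax (S): taxable = $8,860.00 − 1×$120.00 = $8,740.00
  $1,043.20 + 18.1% × ($8,740.00 − $8,400.00) = $1,043.20 + 18.1% × $340.00 = $1,104.74
Canton Income Tax (M): taxable = $8,860.00 − 1×$120.00 = $8,740.00
  $747.80 + 23.55% × ($8,740.00 − $7,000.00) = $747.80 + 23.55% × $1,740.00 = $1,157.57
Difference: |$1,104.74 − $1,157.57| = $52.83 (higher under M)

$52.83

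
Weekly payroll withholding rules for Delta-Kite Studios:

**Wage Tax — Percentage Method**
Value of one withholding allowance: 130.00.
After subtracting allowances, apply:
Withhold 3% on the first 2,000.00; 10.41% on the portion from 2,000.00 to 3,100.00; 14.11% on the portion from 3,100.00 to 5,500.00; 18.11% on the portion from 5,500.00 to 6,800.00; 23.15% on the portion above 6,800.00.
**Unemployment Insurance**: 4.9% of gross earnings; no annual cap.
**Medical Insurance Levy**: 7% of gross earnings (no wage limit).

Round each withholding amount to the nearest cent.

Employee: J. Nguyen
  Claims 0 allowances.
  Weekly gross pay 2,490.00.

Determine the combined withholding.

407.32

Wage Tax: taxable = 2,490.00
  60.00 + 10.41% × (2,490.00 − 2,000.00) = 60.00 + 10.41% × 490.00 = 111.01
Unemployment Insurance: 4.9% × 2,490.00 = 122.01
Medical Insurance Levy: 7% × 2,490.00 = 174.30
Total: 111.01 + 122.01 + 174.30 = 407.32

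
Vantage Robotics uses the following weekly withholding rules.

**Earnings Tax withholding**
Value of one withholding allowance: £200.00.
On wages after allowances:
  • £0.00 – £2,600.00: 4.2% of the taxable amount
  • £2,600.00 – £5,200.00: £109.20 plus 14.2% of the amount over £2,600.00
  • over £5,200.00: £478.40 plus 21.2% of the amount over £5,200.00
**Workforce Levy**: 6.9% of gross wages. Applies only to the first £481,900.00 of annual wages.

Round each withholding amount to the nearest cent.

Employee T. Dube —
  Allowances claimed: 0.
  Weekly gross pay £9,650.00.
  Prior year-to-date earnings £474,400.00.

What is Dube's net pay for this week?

Earnings Tax: taxable = £9,650.00
  £478.40 + 21.2% × (£9,650.00 − £5,200.00) = £478.40 + 21.2% × £4,450.00 = £1,421.80
Workforce Levy: cap £481,900.00 − YTD £474,400.00 = £7,500.00 subject; 6.9% × £7,500.00 = £517.50
Total withheld: £1,421.80 + £517.50 = £1,939.30
Net pay: £9,650.00 − £1,939.30 = £7,710.70

£7,710.70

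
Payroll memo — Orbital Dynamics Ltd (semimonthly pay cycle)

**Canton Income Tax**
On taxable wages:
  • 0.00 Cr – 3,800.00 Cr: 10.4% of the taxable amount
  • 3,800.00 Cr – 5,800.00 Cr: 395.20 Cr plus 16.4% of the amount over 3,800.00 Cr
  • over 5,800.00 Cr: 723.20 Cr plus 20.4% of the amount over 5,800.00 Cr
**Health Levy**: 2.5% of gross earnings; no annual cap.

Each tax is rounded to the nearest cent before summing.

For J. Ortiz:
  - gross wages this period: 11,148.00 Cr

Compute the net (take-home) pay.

9,055.11 Cr

Canton Income Tax: taxable = 11,148.00 Cr
  723.20 Cr + 20.4% × (11,148.00 Cr − 5,800.00 Cr) = 723.20 Cr + 20.4% × 5,348.00 Cr = 1,814.19 Cr
Health Levy: 2.5% × 11,148.00 Cr = 278.70 Cr
Total withheld: 1,814.19 Cr + 278.70 Cr = 2,092.89 Cr
Net pay: 11,148.00 Cr − 2,092.89 Cr = 9,055.11 Cr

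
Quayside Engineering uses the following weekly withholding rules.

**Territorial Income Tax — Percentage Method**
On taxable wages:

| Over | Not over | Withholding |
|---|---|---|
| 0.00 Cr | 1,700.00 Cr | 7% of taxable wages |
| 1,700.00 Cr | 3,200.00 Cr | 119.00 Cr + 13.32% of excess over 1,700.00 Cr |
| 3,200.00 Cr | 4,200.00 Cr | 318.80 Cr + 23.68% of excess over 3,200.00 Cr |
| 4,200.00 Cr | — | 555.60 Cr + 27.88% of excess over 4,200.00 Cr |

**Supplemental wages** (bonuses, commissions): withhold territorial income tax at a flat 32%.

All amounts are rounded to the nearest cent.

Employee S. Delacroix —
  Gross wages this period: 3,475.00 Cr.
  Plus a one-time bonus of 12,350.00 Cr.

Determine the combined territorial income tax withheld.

4,335.92 Cr

Territorial Income Tax: taxable = 3,475.00 Cr
  318.80 Cr + 23.68% × (3,475.00 Cr − 3,200.00 Cr) = 318.80 Cr + 23.68% × 275.00 Cr = 383.92 Cr
Supplemental (32% flat on bonus): 32% × 12,350.00 Cr = 3,952.00 Cr
Total territorial income tax: 383.92 Cr + 3,952.00 Cr = 4,335.92 Cr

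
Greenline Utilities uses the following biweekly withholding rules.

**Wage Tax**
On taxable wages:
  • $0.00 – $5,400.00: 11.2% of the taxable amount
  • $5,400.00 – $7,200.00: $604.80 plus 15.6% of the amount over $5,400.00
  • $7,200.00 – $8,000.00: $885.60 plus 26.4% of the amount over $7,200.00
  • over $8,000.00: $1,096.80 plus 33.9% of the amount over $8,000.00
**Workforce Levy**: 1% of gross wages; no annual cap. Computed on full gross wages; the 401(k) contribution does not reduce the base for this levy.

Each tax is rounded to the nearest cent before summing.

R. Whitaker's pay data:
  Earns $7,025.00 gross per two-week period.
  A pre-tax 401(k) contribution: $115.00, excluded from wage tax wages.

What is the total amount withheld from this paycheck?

Wage Tax: taxable = $7,025.00 − $115.00 = $6,910.00
  $604.80 + 15.6% × ($6,910.00 − $5,400.00) = $604.80 + 15.6% × $1,510.00 = $840.36
Workforce Levy: 1% × $7,025.00 = $70.25
Total: $840.36 + $70.25 = $910.61

$910.61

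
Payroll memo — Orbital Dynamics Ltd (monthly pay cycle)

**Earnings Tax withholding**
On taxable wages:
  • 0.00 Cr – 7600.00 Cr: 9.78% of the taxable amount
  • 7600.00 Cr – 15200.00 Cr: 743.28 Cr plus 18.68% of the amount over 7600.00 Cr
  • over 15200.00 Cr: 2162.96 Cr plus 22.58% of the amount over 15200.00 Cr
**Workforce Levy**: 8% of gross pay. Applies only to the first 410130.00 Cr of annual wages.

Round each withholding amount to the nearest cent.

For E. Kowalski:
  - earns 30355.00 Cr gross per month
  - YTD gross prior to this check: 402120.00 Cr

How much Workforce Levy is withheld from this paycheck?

Workforce Levy: cap 410130.00 Cr − YTD 402120.00 Cr = 8010.00 Cr subject; 8% × 8010.00 Cr = 640.80 Cr

640.80 Cr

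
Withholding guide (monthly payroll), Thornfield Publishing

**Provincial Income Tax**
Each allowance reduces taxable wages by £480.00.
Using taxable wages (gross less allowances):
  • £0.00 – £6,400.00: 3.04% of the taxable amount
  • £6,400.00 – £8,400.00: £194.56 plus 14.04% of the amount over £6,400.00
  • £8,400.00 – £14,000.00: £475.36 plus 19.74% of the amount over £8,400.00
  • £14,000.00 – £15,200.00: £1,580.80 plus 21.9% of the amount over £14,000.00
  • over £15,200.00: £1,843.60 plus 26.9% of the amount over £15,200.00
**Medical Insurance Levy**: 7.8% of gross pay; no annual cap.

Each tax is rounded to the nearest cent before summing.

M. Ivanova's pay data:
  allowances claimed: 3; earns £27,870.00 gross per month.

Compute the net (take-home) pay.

£20,831.67

Provincial Income Tax: taxable = £27,870.00 − 3×£480.00 = £26,430.00
  £1,843.60 + 26.9% × (£26,430.00 − £15,200.00) = £1,843.60 + 26.9% × £11,230.00 = £4,864.47
Medical Insurance Levy: 7.8% × £27,870.00 = £2,173.86
Total withheld: £4,864.47 + £2,173.86 = £7,038.33
Net pay: £27,870.00 − £7,038.33 = £20,831.67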